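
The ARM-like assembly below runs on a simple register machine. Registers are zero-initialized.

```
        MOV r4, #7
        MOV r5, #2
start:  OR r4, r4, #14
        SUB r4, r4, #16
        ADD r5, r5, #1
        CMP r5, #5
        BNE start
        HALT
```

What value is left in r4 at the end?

MOV r4, #7 → r4=7
MOV r5, #2 → r5=2
OR r4, r4, #14 → r4=7|14=15
SUB r4, r4, #16 → r4=15-16=-1
ADD r5, r5, #1 → r5=2+1=3
CMP r5, #5  (cmp 3,5)
BNE start: taken
OR r4, r4, #14 → r4=(-1)|14=-1
SUB r4, r4, #16 → r4=(-1)-16=-17
ADD r5, r5, #1 → r5=3+1=4
CMP r5, #5  (cmp 4,5)
BNE start: taken
OR r4, r4, #14 → r4=(-17)|14=-17
SUB r4, r4, #16 → r4=(-17)-16=-33
ADD r5, r5, #1 → r5=4+1=5
CMP r5, #5  (cmp 5,5)
BNE start: not taken
halt.

-33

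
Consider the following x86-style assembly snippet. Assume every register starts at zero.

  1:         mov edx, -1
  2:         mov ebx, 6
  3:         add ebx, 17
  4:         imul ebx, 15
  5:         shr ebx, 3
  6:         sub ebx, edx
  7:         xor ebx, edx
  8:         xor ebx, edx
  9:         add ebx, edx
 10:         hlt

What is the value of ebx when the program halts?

after mov edx, -1: edx=-1
after mov ebx, 6: ebx=6
after add ebx, 17: ebx=6+17=23
after imul ebx, 15: ebx=23*15=345
after shr ebx, 3: ebx=345>>3=43
after sub ebx, edx: ebx=43-(-1)=44
after xor ebx, edx: ebx=44^(-1)=-45
after xor ebx, edx: ebx=(-45)^(-1)=44
after add ebx, edx: ebx=44+(-1)=43
halt.

43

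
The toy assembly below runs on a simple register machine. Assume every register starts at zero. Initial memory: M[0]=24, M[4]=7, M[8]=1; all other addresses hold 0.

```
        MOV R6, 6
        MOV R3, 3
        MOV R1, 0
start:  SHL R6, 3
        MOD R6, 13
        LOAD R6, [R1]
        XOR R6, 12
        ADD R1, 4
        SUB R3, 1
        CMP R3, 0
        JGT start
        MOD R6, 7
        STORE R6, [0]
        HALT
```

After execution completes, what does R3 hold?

0

MOV R6, 6 → R6=6
MOV R3, 3 → R3=3
MOV R1, 0 → R1=0
SHL R6, 3 → R6=6<<3=48
MOD R6, 13 → R6=48%13=9
LOAD R6, [R1] → R6=M[0]=24
XOR R6, 12 → R6=24^12=20
ADD R1, 4 → R1=0+4=4
SUB R3, 1 → R3=3-1=2
CMP R3, 0  (cmp 2,0)
JGT start: taken
SHL R6, 3 → R6=20<<3=160
MOD R6, 13 → R6=160%13=4
LOAD R6, [R1] → R6=M[4]=7
XOR R6, 12 → R6=7^12=11
ADD R1, 4 → R1=4+4=8
SUB R3, 1 → R3=2-1=1
CMP R3, 0  (cmp 1,0)
JGT start: taken
SHL R6, 3 → R6=11<<3=88
MOD R6, 13 → R6=88%13=10
LOAD R6, [R1] → R6=M[8]=1
XOR R6, 12 → R6=1^12=13
ADD R1, 4 → R1=8+4=12
SUB R3, 1 → R3=1-1=0
CMP R3, 0  (cmp 0,0)
JGT start: not taken
MOD R6, 7 → R6=13%7=6
STORE R6, [0] → M[0]=6
halt.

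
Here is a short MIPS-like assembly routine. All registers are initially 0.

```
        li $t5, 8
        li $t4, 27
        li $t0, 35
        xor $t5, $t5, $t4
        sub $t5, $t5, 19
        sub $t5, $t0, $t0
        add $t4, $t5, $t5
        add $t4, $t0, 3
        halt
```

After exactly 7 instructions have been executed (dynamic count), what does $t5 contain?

li $t5, 8 → $t5=8
li $t4, 27 → $t4=27
li $t0, 35 → $t0=35
xor $t5, $t5, $t4 → $t5=8^27=19
sub $t5, $t5, 19 → $t5=19-19=0
sub $t5, $t0, $t0 → $t5=35-35=0
add $t4, $t5, $t5 → $t4=0+0=0
After step 7: $t5 = 0.

0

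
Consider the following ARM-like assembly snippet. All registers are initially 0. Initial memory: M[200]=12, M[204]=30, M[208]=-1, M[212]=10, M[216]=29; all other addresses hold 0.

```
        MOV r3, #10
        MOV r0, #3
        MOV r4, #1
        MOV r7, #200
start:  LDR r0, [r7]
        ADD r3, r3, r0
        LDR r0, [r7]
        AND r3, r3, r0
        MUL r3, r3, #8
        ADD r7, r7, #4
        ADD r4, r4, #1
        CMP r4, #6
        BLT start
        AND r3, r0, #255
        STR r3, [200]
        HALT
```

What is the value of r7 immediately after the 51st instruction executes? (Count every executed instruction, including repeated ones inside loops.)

220

MOV r3, #10 → r3=10
MOV r0, #3 → r0=3
MOV r4, #1 → r4=1
MOV r7, #200 → r7=200
LDR r0, [r7] → r0=M[200]=12
ADD r3, r3, r0 → r3=10+12=22
LDR r0, [r7] → r0=M[200]=12
AND r3, r3, r0 → r3=22&12=4
MUL r3, r3, #8 → r3=4*8=32
ADD r7, r7, #4 → r7=200+4=204
ADD r4, r4, #1 → r4=1+1=2
CMP r4, #6  (cmp 2,6)
BLT start: taken
LDR r0, [r7] → r0=M[204]=30
ADD r3, r3, r0 → r3=32+30=62
LDR r0, [r7] → r0=M[204]=30
AND r3, r3, r0 → r3=62&30=30
MUL r3, r3, #8 → r3=30*8=240
ADD r7, r7, #4 → r7=204+4=208
ADD r4, r4, #1 → r4=2+1=3
CMP r4, #6  (cmp 3,6)
BLT start: taken
LDR r0, [r7] → r0=M[208]=-1
ADD r3, r3, r0 → r3=240+(-1)=239
LDR r0, [r7] → r0=M[208]=-1
AND r3, r3, r0 → r3=239&(-1)=239
MUL r3, r3, #8 → r3=239*8=1912
ADD r7, r7, #4 → r7=208+4=212
ADD r4, r4, #1 → r4=3+1=4
CMP r4, #6  (cmp 4,6)
BLT start: taken
LDR r0, [r7] → r0=M[212]=10
ADD r3, r3, r0 → r3=1912+10=1922
LDR r0, [r7] → r0=M[212]=10
AND r3, r3, r0 → r3=1922&10=2
MUL r3, r3, #8 → r3=2*8=16
ADD r7, r7, #4 → r7=212+4=216
ADD r4, r4, #1 → r4=4+1=5
CMP r4, #6  (cmp 5,6)
BLT start: taken
LDR r0, [r7] → r0=M[216]=29
ADD r3, r3, r0 → r3=16+29=45
LDR r0, [r7] → r0=M[216]=29
AND r3, r3, r0 → r3=45&29=13
MUL r3, r3, #8 → r3=13*8=104
ADD r7, r7, #4 → r7=216+4=220
ADD r4, r4, #1 → r4=5+1=6
CMP r4, #6  (cmp 6,6)
BLT start: not taken
AND r3, r0, #255 → r3=29&255=29
STR r3, [200] → M[200]=29
After step 51: r7 = 220.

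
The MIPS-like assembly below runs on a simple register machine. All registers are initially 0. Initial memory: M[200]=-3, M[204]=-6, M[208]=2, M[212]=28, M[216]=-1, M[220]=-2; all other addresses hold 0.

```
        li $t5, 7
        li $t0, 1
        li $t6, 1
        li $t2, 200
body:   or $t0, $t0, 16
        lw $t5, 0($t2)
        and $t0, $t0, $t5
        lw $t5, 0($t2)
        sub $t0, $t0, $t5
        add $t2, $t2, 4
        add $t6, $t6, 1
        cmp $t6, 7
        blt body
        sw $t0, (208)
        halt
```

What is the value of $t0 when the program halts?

after li $t5, 7: $t5=7
after li $t0, 1: $t0=1
after li $t6, 1: $t6=1
after li $t2, 200: $t2=200
after or $t0, $t0, 16: $t0=1|16=17
after lw $t5, 0($t2): $t5=M[200]=-3
after and $t0, $t0, $t5: $t0=17&(-3)=17
after lw $t5, 0($t2): $t5=M[200]=-3
after sub $t0, $t0, $t5: $t0=17-(-3)=20
after add $t2, $t2, 4: $t2=200+4=204
after add $t6, $t6, 1: $t6=1+1=2
cmp $t6, 7  (cmp 2,7)
blt body: taken
after or $t0, $t0, 16: $t0=20|16=20
after lw $t5, 0($t2): $t5=M[204]=-6
after and $t0, $t0, $t5: $t0=20&(-6)=16
after lw $t5, 0($t2): $t5=M[204]=-6
after sub $t0, $t0, $t5: $t0=16-(-6)=22
after add $t2, $t2, 4: $t2=204+4=208
after add $t6, $t6, 1: $t6=2+1=3
cmp $t6, 7  (cmp 3,7)
blt body: taken
after or $t0, $t0, 16: $t0=22|16=22
after lw $t5, 0($t2): $t5=M[208]=2
after and $t0, $t0, $t5: $t0=22&2=2
after lw $t5, 0($t2): $t5=M[208]=2
after sub $t0, $t0, $t5: $t0=2-2=0
after add $t2, $t2, 4: $t2=208+4=212
after add $t6, $t6, 1: $t6=3+1=4
cmp $t6, 7  (cmp 4,7)
blt body: taken
after or $t0, $t0, 16: $t0=0|16=16
after lw $t5, 0($t2): $t5=M[212]=28
after and $t0, $t0, $t5: $t0=16&28=16
after lw $t5, 0($t2): $t5=M[212]=28
after sub $t0, $t0, $t5: $t0=16-28=-12
after add $t2, $t2, 4: $t2=212+4=216
after add $t6, $t6, 1: $t6=4+1=5
cmp $t6, 7  (cmp 5,7)
blt body: taken
after or $t0, $t0, 16: $t0=(-12)|16=-12
after lw $t5, 0($t2): $t5=M[216]=-1
after and $t0, $t0, $t5: $t0=(-12)&(-1)=-12
after lw $t5, 0($t2): $t5=M[216]=-1
after sub $t0, $t0, $t5: $t0=(-12)-(-1)=-11
after add $t2, $t2, 4: $t2=216+4=220
after add $t6, $t6, 1: $t6=5+1=6
cmp $t6, 7  (cmp 6,7)
blt body: taken
after or $t0, $t0, 16: $t0=(-11)|16=-11
after lw $t5, 0($t2): $t5=M[220]=-2
after and $t0, $t0, $t5: $t0=(-11)&(-2)=-12
after lw $t5, 0($t2): $t5=M[220]=-2
after sub $t0, $t0, $t5: $t0=(-12)-(-2)=-10
after add $t2, $t2, 4: $t2=220+4=224
after add $t6, $t6, 1: $t6=6+1=7
cmp $t6, 7  (cmp 7,7)
blt body: not taken
sw $t0, (208) → M[208]=-10
halt.

-10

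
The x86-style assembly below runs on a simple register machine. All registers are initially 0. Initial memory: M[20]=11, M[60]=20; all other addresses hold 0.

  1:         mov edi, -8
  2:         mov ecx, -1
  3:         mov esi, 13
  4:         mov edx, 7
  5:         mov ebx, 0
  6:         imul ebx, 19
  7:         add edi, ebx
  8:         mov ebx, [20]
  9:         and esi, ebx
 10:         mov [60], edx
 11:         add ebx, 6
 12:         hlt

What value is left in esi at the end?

mov edi, -8 → edi=-8
mov ecx, -1 → ecx=-1
mov esi, 13 → esi=13
mov edx, 7 → edx=7
mov ebx, 0 → ebx=0
imul ebx, 19 → ebx=0*19=0
add edi, ebx → edi=(-8)+0=-8
mov ebx, [20] → ebx=M[20]=11
and esi, ebx → esi=13&11=9
mov [60], edx → M[60]=7
add ebx, 6 → ebx=11+6=17
halt.

9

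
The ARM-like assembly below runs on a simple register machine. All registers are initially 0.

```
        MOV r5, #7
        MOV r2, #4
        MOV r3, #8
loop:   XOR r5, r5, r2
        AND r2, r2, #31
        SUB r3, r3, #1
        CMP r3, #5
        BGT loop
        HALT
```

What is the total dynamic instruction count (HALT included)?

MOV r5, #7 → r5=7
MOV r2, #4 → r2=4
MOV r3, #8 → r3=8
XOR r5, r5, r2 → r5=7^4=3
AND r2, r2, #31 → r2=4&31=4
SUB r3, r3, #1 → r3=8-1=7
CMP r3, #5  (cmp 7,5)
BGT loop: taken
XOR r5, r5, r2 → r5=3^4=7
AND r2, r2, #31 → r2=4&31=4
SUB r3, r3, #1 → r3=7-1=6
CMP r3, #5  (cmp 6,5)
BGT loop: taken
XOR r5, r5, r2 → r5=7^4=3
AND r2, r2, #31 → r2=4&31=4
SUB r3, r3, #1 → r3=6-1=5
CMP r3, #5  (cmp 5,5)
BGT loop: not taken
halt.
Total executed instructions: 19.

19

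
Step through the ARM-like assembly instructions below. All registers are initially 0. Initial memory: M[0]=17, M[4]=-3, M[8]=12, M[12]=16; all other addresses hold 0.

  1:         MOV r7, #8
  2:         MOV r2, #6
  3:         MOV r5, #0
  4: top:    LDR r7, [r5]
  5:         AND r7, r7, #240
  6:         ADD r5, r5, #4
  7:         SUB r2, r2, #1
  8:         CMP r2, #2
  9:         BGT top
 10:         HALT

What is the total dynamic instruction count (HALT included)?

MOV r7, #8 → r7=8
MOV r2, #6 → r2=6
MOV r5, #0 → r5=0
LDR r7, [r5] → r7=M[0]=17
AND r7, r7, #240 → r7=17&240=16
ADD r5, r5, #4 → r5=0+4=4
SUB r2, r2, #1 → r2=6-1=5
CMP r2, #2  (cmp 5,2)
BGT top: taken
LDR r7, [r5] → r7=M[4]=-3
AND r7, r7, #240 → r7=(-3)&240=240
ADD r5, r5, #4 → r5=4+4=8
SUB r2, r2, #1 → r2=5-1=4
CMP r2, #2  (cmp 4,2)
BGT top: taken
LDR r7, [r5] → r7=M[8]=12
AND r7, r7, #240 → r7=12&240=0
ADD r5, r5, #4 → r5=8+4=12
SUB r2, r2, #1 → r2=4-1=3
CMP r2, #2  (cmp 3,2)
BGT top: taken
LDR r7, [r5] → r7=M[12]=16
AND r7, r7, #240 → r7=16&240=16
ADD r5, r5, #4 → r5=12+4=16
SUB r2, r2, #1 → r2=3-1=2
CMP r2, #2  (cmp 2,2)
BGT top: not taken
halt.
Total executed instructions: 28.

28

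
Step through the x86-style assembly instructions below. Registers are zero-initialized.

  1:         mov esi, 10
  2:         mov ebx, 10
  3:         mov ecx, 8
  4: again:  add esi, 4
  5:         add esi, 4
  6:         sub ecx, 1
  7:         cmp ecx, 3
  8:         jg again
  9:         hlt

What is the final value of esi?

50

mov esi, 10 → esi=10
mov ebx, 10 → ebx=10
mov ecx, 8 → ecx=8
add esi, 4 → esi=10+4=14
add esi, 4 → esi=14+4=18
sub ecx, 1 → ecx=8-1=7
cmp ecx, 3  (cmp 7,3)
jg again: taken
add esi, 4 → esi=18+4=22
add esi, 4 → esi=22+4=26
sub ecx, 1 → ecx=7-1=6
cmp ecx, 3  (cmp 6,3)
jg again: taken
add esi, 4 → esi=26+4=30
add esi, 4 → esi=30+4=34
sub ecx, 1 → ecx=6-1=5
cmp ecx, 3  (cmp 5,3)
jg again: taken
add esi, 4 → esi=34+4=38
add esi, 4 → esi=38+4=42
sub ecx, 1 → ecx=5-1=4
cmp ecx, 3  (cmp 4,3)
jg again: taken
add esi, 4 → esi=42+4=46
add esi, 4 → esi=46+4=50
sub ecx, 1 → ecx=4-1=3
cmp ecx, 3  (cmp 3,3)
jg again: not taken
halt.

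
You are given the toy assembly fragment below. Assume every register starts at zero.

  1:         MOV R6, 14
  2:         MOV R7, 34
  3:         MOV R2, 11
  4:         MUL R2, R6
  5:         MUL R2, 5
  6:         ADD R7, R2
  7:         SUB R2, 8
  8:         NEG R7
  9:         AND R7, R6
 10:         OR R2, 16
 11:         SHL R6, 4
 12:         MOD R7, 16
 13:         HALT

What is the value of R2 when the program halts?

after MOV R6, 14: R6=14
after MOV R7, 34: R7=34
after MOV R2, 11: R2=11
after MUL R2, R6: R2=11*14=154
after MUL R2, 5: R2=154*5=770
after ADD R7, R2: R7=34+770=804
after SUB R2, 8: R2=770-8=762
after NEG R7: R7=-(804)=-804
after AND R7, R6: R7=(-804)&14=12
after OR R2, 16: R2=762|16=762
after SHL R6, 4: R6=14<<4=224
after MOD R7, 16: R7=12%16=12
halt.

762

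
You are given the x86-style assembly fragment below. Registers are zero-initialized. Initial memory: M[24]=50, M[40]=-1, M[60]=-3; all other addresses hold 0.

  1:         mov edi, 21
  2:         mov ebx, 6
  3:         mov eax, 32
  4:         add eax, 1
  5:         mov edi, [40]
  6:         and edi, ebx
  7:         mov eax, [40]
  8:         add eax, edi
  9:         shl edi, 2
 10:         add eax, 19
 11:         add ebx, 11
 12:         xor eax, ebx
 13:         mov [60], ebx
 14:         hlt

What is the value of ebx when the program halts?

17

edi=21
ebx=6
eax=32
eax=32+1=33
edi=M[40]=-1
edi=(-1)&6=6
eax=M[40]=-1
eax=(-1)+6=5
edi=6<<2=24
eax=5+19=24
ebx=6+11=17
eax=24^17=9
mov [60], ebx → M[60]=17
halt.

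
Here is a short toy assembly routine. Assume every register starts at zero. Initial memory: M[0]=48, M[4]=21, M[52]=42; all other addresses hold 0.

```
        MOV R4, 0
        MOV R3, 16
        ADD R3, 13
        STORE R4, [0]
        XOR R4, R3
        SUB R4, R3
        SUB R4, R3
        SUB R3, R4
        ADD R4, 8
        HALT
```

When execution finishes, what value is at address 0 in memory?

0

MOV R4, 0 → R4=0
MOV R3, 16 → R3=16
ADD R3, 13 → R3=16+13=29
STORE R4, [0] → M[0]=0
XOR R4, R3 → R4=0^29=29
SUB R4, R3 → R4=29-29=0
SUB R4, R3 → R4=0-29=-29
SUB R3, R4 → R3=29-(-29)=58
ADD R4, 8 → R4=(-29)+8=-21
halt.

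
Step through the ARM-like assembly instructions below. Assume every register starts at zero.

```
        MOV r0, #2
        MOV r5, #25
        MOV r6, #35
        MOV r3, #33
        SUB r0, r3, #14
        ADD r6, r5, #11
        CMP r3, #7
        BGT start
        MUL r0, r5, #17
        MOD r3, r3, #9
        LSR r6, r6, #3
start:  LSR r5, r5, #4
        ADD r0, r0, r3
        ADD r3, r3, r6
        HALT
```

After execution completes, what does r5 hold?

1

MOV r0, #2 → r0=2
MOV r5, #25 → r5=25
MOV r6, #35 → r6=35
MOV r3, #33 → r3=33
SUB r0, r3, #14 → r0=33-14=19
ADD r6, r5, #11 → r6=25+11=36
CMP r3, #7  (cmp 33,7)
BGT start: taken
LSR r5, r5, #4 → r5=25>>4=1
ADD r0, r0, r3 → r0=19+33=52
ADD r3, r3, r6 → r3=33+36=69
halt.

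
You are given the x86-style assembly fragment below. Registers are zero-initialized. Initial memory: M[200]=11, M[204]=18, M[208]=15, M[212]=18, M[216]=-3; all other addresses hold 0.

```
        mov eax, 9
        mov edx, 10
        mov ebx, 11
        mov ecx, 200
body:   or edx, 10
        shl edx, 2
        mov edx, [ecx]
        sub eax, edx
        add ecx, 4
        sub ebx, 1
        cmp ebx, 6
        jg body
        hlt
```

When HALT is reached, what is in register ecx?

mov eax, 9 → eax=9
mov edx, 10 → edx=10
mov ebx, 11 → ebx=11
mov ecx, 200 → ecx=200
or edx, 10 → edx=10|10=10
shl edx, 2 → edx=10<<2=40
mov edx, [ecx] → edx=M[200]=11
sub eax, edx → eax=9-11=-2
add ecx, 4 → ecx=200+4=204
sub ebx, 1 → ebx=11-1=10
cmp ebx, 6  (cmp 10,6)
jg body: taken
or edx, 10 → edx=11|10=11
shl edx, 2 → edx=11<<2=44
mov edx, [ecx] → edx=M[204]=18
sub eax, edx → eax=(-2)-18=-20
add ecx, 4 → ecx=204+4=208
sub ebx, 1 → ebx=10-1=9
cmp ebx, 6  (cmp 9,6)
jg body: taken
or edx, 10 → edx=18|10=26
shl edx, 2 → edx=26<<2=104
mov edx, [ecx] → edx=M[208]=15
sub eax, edx → eax=(-20)-15=-35
add ecx, 4 → ecx=208+4=212
sub ebx, 1 → ebx=9-1=8
cmp ebx, 6  (cmp 8,6)
jg body: taken
or edx, 10 → edx=15|10=15
shl edx, 2 → edx=15<<2=60
mov edx, [ecx] → edx=M[212]=18
sub eax, edx → eax=(-35)-18=-53
add ecx, 4 → ecx=212+4=216
sub ebx, 1 → ebx=8-1=7
cmp ebx, 6  (cmp 7,6)
jg body: taken
or edx, 10 → edx=18|10=26
shl edx, 2 → edx=26<<2=104
mov edx, [ecx] → edx=M[216]=-3
sub eax, edx → eax=(-53)-(-3)=-50
add ecx, 4 → ecx=216+4=220
sub ebx, 1 → ebx=7-1=6
cmp ebx, 6  (cmp 6,6)
jg body: not taken
halt.

220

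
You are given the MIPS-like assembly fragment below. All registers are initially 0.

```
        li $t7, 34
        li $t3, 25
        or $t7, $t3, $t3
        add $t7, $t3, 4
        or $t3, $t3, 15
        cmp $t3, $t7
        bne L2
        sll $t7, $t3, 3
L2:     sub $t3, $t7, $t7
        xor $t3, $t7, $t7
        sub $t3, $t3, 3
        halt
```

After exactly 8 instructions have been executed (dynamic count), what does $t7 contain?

$t7=34
$t3=25
$t7=25|25=25
$t7=25+4=29
$t3=25|15=31
cmp $t3, $t7  (cmp 31,29)
bne L2: taken
$t3=29-29=0
After step 8: $t7 = 29.

29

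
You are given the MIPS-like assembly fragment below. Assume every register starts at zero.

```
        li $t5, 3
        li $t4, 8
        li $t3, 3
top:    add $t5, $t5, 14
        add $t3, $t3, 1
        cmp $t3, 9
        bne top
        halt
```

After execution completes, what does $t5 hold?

$t5=3
$t4=8
$t3=3
$t5=3+14=17
$t3=3+1=4
cmp $t3, 9  (cmp 4,9)
bne top: taken
$t5=17+14=31
$t3=4+1=5
cmp $t3, 9  (cmp 5,9)
bne top: taken
$t5=31+14=45
$t3=5+1=6
cmp $t3, 9  (cmp 6,9)
bne top: taken
$t5=45+14=59
$t3=6+1=7
cmp $t3, 9  (cmp 7,9)
bne top: taken
$t5=59+14=73
$t3=7+1=8
cmp $t3, 9  (cmp 8,9)
bne top: taken
$t5=73+14=87
$t3=8+1=9
cmp $t3, 9  (cmp 9,9)
bne top: not taken
halt.

87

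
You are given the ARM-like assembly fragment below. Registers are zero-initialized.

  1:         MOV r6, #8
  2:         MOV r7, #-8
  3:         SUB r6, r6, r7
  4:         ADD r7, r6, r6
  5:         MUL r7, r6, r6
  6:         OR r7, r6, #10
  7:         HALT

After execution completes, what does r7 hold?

after MOV r6, #8: r6=8
after MOV r7, #-8: r7=-8
after SUB r6, r6, r7: r6=8-(-8)=16
after ADD r7, r6, r6: r7=16+16=32
after MUL r7, r6, r6: r7=16*16=256
after OR r7, r6, #10: r7=16|10=26
halt.

26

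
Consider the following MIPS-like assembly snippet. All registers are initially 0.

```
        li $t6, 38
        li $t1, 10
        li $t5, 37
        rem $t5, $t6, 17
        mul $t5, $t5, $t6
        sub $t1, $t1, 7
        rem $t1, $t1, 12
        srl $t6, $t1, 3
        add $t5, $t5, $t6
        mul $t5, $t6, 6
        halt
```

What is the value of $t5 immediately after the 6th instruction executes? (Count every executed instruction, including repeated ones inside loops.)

$t6=38
$t1=10
$t5=37
$t5=38%17=4
$t5=4*38=152
$t1=10-7=3
After step 6: $t5 = 152.

152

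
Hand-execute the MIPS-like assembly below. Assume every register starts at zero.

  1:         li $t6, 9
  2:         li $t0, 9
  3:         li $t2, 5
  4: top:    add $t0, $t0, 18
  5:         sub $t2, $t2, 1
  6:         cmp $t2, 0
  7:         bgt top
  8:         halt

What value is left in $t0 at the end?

99

$t6=9
$t0=9
$t2=5
$t0=9+18=27
$t2=5-1=4
cmp $t2, 0  (cmp 4,0)
bgt top: taken
$t0=27+18=45
$t2=4-1=3
cmp $t2, 0  (cmp 3,0)
bgt top: taken
$t0=45+18=63
$t2=3-1=2
cmp $t2, 0  (cmp 2,0)
bgt top: taken
$t0=63+18=81
$t2=2-1=1
cmp $t2, 0  (cmp 1,0)
bgt top: taken
$t0=81+18=99
$t2=1-1=0
cmp $t2, 0  (cmp 0,0)
bgt top: not taken
halt.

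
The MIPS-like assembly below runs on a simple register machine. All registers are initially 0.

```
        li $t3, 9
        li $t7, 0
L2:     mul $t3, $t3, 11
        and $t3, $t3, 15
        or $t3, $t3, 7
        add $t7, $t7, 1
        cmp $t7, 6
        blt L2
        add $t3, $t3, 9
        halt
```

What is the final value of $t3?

24

$t3=9
$t7=0
$t3=9*11=99
$t3=99&15=3
$t3=3|7=7
$t7=0+1=1
cmp $t7, 6  (cmp 1,6)
blt L2: taken
$t3=7*11=77
$t3=77&15=13
$t3=13|7=15
$t7=1+1=2
cmp $t7, 6  (cmp 2,6)
blt L2: taken
$t3=15*11=165
$t3=165&15=5
$t3=5|7=7
$t7=2+1=3
cmp $t7, 6  (cmp 3,6)
blt L2: taken
$t3=7*11=77
$t3=77&15=13
$t3=13|7=15
$t7=3+1=4
cmp $t7, 6  (cmp 4,6)
blt L2: taken
$t3=15*11=165
$t3=165&15=5
$t3=5|7=7
$t7=4+1=5
cmp $t7, 6  (cmp 5,6)
blt L2: taken
$t3=7*11=77
$t3=77&15=13
$t3=13|7=15
$t7=5+1=6
cmp $t7, 6  (cmp 6,6)
blt L2: not taken
$t3=15+9=24
halt.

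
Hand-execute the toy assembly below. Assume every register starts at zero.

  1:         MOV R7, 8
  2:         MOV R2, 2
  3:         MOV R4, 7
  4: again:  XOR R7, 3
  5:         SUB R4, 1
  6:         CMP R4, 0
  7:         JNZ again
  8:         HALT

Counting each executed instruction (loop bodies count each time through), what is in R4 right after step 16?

4

R7=8
R2=2
R4=7
R7=8^3=11
R4=7-1=6
CMP R4, 0  (cmp 6,0)
JNZ again: taken
R7=11^3=8
R4=6-1=5
CMP R4, 0  (cmp 5,0)
JNZ again: taken
R7=8^3=11
R4=5-1=4
CMP R4, 0  (cmp 4,0)
JNZ again: taken
R7=11^3=8
After step 16: R4 = 4.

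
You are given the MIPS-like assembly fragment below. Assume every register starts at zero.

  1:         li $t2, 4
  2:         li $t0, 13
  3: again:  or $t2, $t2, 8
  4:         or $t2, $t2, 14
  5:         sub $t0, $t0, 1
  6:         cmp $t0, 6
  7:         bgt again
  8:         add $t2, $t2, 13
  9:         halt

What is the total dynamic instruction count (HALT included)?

39

$t2=4
$t0=13
$t2=4|8=12
$t2=12|14=14
$t0=13-1=12
cmp $t0, 6  (cmp 12,6)
bgt again: taken
$t2=14|8=14
$t2=14|14=14
$t0=12-1=11
cmp $t0, 6  (cmp 11,6)
bgt again: taken
$t2=14|8=14
$t2=14|14=14
$t0=11-1=10
cmp $t0, 6  (cmp 10,6)
bgt again: taken
$t2=14|8=14
$t2=14|14=14
$t0=10-1=9
cmp $t0, 6  (cmp 9,6)
bgt again: taken
$t2=14|8=14
$t2=14|14=14
$t0=9-1=8
cmp $t0, 6  (cmp 8,6)
bgt again: taken
$t2=14|8=14
$t2=14|14=14
$t0=8-1=7
cmp $t0, 6  (cmp 7,6)
bgt again: taken
$t2=14|8=14
$t2=14|14=14
$t0=7-1=6
cmp $t0, 6  (cmp 6,6)
bgt again: not taken
$t2=14+13=27
halt.
Total executed instructions: 39.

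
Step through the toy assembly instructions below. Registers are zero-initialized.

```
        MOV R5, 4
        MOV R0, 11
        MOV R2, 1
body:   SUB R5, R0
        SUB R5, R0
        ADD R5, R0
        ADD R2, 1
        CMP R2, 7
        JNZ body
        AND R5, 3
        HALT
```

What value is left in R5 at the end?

after MOV R5, 4: R5=4
after MOV R0, 11: R0=11
after MOV R2, 1: R2=1
after SUB R5, R0: R5=4-11=-7
after SUB R5, R0: R5=(-7)-11=-18
after ADD R5, R0: R5=(-18)+11=-7
after ADD R2, 1: R2=1+1=2
CMP R2, 7  (cmp 2,7)
JNZ body: taken
after SUB R5, R0: R5=(-7)-11=-18
after SUB R5, R0: R5=(-18)-11=-29
after ADD R5, R0: R5=(-29)+11=-18
after ADD R2, 1: R2=2+1=3
CMP R2, 7  (cmp 3,7)
JNZ body: taken
after SUB R5, R0: R5=(-18)-11=-29
after SUB R5, R0: R5=(-29)-11=-40
after ADD R5, R0: R5=(-40)+11=-29
after ADD R2, 1: R2=3+1=4
CMP R2, 7  (cmp 4,7)
JNZ body: taken
after SUB R5, R0: R5=(-29)-11=-40
after SUB R5, R0: R5=(-40)-11=-51
after ADD R5, R0: R5=(-51)+11=-40
after ADD R2, 1: R2=4+1=5
CMP R2, 7  (cmp 5,7)
JNZ body: taken
after SUB R5, R0: R5=(-40)-11=-51
after SUB R5, R0: R5=(-51)-11=-62
after ADD R5, R0: R5=(-62)+11=-51
after ADD R2, 1: R2=5+1=6
CMP R2, 7  (cmp 6,7)
JNZ body: taken
after SUB R5, R0: R5=(-51)-11=-62
after SUB R5, R0: R5=(-62)-11=-73
after ADD R5, R0: R5=(-73)+11=-62
after ADD R2, 1: R2=6+1=7
CMP R2, 7  (cmp 7,7)
JNZ body: not taken
after AND R5, 3: R5=(-62)&3=2
halt.

2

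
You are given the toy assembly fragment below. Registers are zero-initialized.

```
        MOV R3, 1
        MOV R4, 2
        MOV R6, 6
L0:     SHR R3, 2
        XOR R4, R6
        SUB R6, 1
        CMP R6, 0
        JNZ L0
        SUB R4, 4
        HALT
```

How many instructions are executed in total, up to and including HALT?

MOV R3, 1 → R3=1
MOV R4, 2 → R4=2
MOV R6, 6 → R6=6
SHR R3, 2 → R3=1>>2=0
XOR R4, R6 → R4=2^6=4
SUB R6, 1 → R6=6-1=5
CMP R6, 0  (cmp 5,0)
JNZ L0: taken
SHR R3, 2 → R3=0>>2=0
XOR R4, R6 → R4=4^5=1
SUB R6, 1 → R6=5-1=4
CMP R6, 0  (cmp 4,0)
JNZ L0: taken
SHR R3, 2 → R3=0>>2=0
XOR R4, R6 → R4=1^4=5
SUB R6, 1 → R6=4-1=3
CMP R6, 0  (cmp 3,0)
JNZ L0: taken
SHR R3, 2 → R3=0>>2=0
XOR R4, R6 → R4=5^3=6
SUB R6, 1 → R6=3-1=2
CMP R6, 0  (cmp 2,0)
JNZ L0: taken
SHR R3, 2 → R3=0>>2=0
XOR R4, R6 → R4=6^2=4
SUB R6, 1 → R6=2-1=1
CMP R6, 0  (cmp 1,0)
JNZ L0: taken
SHR R3, 2 → R3=0>>2=0
XOR R4, R6 → R4=4^1=5
SUB R6, 1 → R6=1-1=0
CMP R6, 0  (cmp 0,0)
JNZ L0: not taken
SUB R4, 4 → R4=5-4=1
halt.
Total executed instructions: 35.

35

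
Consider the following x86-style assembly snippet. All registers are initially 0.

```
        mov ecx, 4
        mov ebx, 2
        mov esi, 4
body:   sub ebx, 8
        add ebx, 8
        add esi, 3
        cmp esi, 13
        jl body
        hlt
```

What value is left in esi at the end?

13

mov ecx, 4 → ecx=4
mov ebx, 2 → ebx=2
mov esi, 4 → esi=4
sub ebx, 8 → ebx=2-8=-6
add ebx, 8 → ebx=(-6)+8=2
add esi, 3 → esi=4+3=7
cmp esi, 13  (cmp 7,13)
jl body: taken
sub ebx, 8 → ebx=2-8=-6
add ebx, 8 → ebx=(-6)+8=2
add esi, 3 → esi=7+3=10
cmp esi, 13  (cmp 10,13)
jl body: taken
sub ebx, 8 → ebx=2-8=-6
add ebx, 8 → ebx=(-6)+8=2
add esi, 3 → esi=10+3=13
cmp esi, 13  (cmp 13,13)
jl body: not taken
halt.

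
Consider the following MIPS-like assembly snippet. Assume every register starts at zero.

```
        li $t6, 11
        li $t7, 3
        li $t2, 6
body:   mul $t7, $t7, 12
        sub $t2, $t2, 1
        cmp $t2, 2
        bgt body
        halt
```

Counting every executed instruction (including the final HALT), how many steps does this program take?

after li $t6, 11: $t6=11
after li $t7, 3: $t7=3
after li $t2, 6: $t2=6
after mul $t7, $t7, 12: $t7=3*12=36
after sub $t2, $t2, 1: $t2=6-1=5
cmp $t2, 2  (cmp 5,2)
bgt body: taken
after mul $t7, $t7, 12: $t7=36*12=432
after sub $t2, $t2, 1: $t2=5-1=4
cmp $t2, 2  (cmp 4,2)
bgt body: taken
after mul $t7, $t7, 12: $t7=432*12=5184
after sub $t2, $t2, 1: $t2=4-1=3
cmp $t2, 2  (cmp 3,2)
bgt body: taken
after mul $t7, $t7, 12: $t7=5184*12=62208
after sub $t2, $t2, 1: $t2=3-1=2
cmp $t2, 2  (cmp 2,2)
bgt body: not taken
halt.
Total executed instructions: 20.

20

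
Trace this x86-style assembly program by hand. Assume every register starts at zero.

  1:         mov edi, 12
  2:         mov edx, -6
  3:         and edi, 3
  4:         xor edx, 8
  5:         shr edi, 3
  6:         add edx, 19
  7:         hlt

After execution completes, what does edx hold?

mov edi, 12 → edi=12
mov edx, -6 → edx=-6
and edi, 3 → edi=12&3=0
xor edx, 8 → edx=(-6)^8=-14
shr edi, 3 → edi=0>>3=0
add edx, 19 → edx=(-14)+19=5
halt.

5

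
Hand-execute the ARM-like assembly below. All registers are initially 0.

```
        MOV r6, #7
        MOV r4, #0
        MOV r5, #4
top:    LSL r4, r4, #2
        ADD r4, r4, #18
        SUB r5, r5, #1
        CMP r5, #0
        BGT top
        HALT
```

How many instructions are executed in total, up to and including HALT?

MOV r6, #7 → r6=7
MOV r4, #0 → r4=0
MOV r5, #4 → r5=4
LSL r4, r4, #2 → r4=0<<2=0
ADD r4, r4, #18 → r4=0+18=18
SUB r5, r5, #1 → r5=4-1=3
CMP r5, #0  (cmp 3,0)
BGT top: taken
LSL r4, r4, #2 → r4=18<<2=72
ADD r4, r4, #18 → r4=72+18=90
SUB r5, r5, #1 → r5=3-1=2
CMP r5, #0  (cmp 2,0)
BGT top: taken
LSL r4, r4, #2 → r4=90<<2=360
ADD r4, r4, #18 → r4=360+18=378
SUB r5, r5, #1 → r5=2-1=1
CMP r5, #0  (cmp 1,0)
BGT top: taken
LSL r4, r4, #2 → r4=378<<2=1512
ADD r4, r4, #18 → r4=1512+18=1530
SUB r5, r5, #1 → r5=1-1=0
CMP r5, #0  (cmp 0,0)
BGT top: not taken
halt.
Total executed instructions: 24.

24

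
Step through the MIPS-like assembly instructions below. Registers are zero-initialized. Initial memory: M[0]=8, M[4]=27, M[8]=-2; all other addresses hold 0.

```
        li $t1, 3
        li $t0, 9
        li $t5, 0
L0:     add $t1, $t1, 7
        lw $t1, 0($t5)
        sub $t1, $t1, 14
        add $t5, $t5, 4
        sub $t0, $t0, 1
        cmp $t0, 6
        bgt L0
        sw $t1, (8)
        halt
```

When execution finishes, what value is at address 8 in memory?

-16

after li $t1, 3: $t1=3
after li $t0, 9: $t0=9
after li $t5, 0: $t5=0
after add $t1, $t1, 7: $t1=3+7=10
after lw $t1, 0($t5): $t1=M[0]=8
after sub $t1, $t1, 14: $t1=8-14=-6
after add $t5, $t5, 4: $t5=0+4=4
after sub $t0, $t0, 1: $t0=9-1=8
cmp $t0, 6  (cmp 8,6)
bgt L0: taken
after add $t1, $t1, 7: $t1=(-6)+7=1
after lw $t1, 0($t5): $t1=M[4]=27
after sub $t1, $t1, 14: $t1=27-14=13
after add $t5, $t5, 4: $t5=4+4=8
after sub $t0, $t0, 1: $t0=8-1=7
cmp $t0, 6  (cmp 7,6)
bgt L0: taken
after add $t1, $t1, 7: $t1=13+7=20
after lw $t1, 0($t5): $t1=M[8]=-2
after sub $t1, $t1, 14: $t1=(-2)-14=-16
after add $t5, $t5, 4: $t5=8+4=12
after sub $t0, $t0, 1: $t0=7-1=6
cmp $t0, 6  (cmp 6,6)
bgt L0: not taken
sw $t1, (8) → M[8]=-16
halt.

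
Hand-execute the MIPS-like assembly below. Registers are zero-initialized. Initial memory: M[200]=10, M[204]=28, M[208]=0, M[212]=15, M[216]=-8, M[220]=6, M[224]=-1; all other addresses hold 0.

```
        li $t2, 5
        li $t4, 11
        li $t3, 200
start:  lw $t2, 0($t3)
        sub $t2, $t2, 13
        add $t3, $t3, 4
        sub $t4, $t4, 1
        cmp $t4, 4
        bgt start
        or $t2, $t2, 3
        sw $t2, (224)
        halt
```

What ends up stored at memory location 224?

$t2=5
$t4=11
$t3=200
$t2=M[200]=10
$t2=10-13=-3
$t3=200+4=204
$t4=11-1=10
cmp $t4, 4  (cmp 10,4)
bgt start: taken
$t2=M[204]=28
$t2=28-13=15
$t3=204+4=208
$t4=10-1=9
cmp $t4, 4  (cmp 9,4)
bgt start: taken
$t2=M[208]=0
$t2=0-13=-13
$t3=208+4=212
$t4=9-1=8
cmp $t4, 4  (cmp 8,4)
bgt start: taken
$t2=M[212]=15
$t2=15-13=2
$t3=212+4=216
$t4=8-1=7
cmp $t4, 4  (cmp 7,4)
bgt start: taken
$t2=M[216]=-8
$t2=(-8)-13=-21
$t3=216+4=220
$t4=7-1=6
cmp $t4, 4  (cmp 6,4)
bgt start: taken
$t2=M[220]=6
$t2=6-13=-7
$t3=220+4=224
$t4=6-1=5
cmp $t4, 4  (cmp 5,4)
bgt start: taken
$t2=M[224]=-1
$t2=(-1)-13=-14
$t3=224+4=228
$t4=5-1=4
cmp $t4, 4  (cmp 4,4)
bgt start: not taken
$t2=(-14)|3=-13
sw $t2, (224) → M[224]=-13
halt.

-13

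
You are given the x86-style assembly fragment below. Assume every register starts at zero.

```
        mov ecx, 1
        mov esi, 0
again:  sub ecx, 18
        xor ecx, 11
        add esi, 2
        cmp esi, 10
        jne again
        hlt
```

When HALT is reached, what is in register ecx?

mov ecx, 1 → ecx=1
mov esi, 0 → esi=0
sub ecx, 18 → ecx=1-18=-17
xor ecx, 11 → ecx=(-17)^11=-28
add esi, 2 → esi=0+2=2
cmp esi, 10  (cmp 2,10)
jne again: taken
sub ecx, 18 → ecx=(-28)-18=-46
xor ecx, 11 → ecx=(-46)^11=-39
add esi, 2 → esi=2+2=4
cmp esi, 10  (cmp 4,10)
jne again: taken
sub ecx, 18 → ecx=(-39)-18=-57
xor ecx, 11 → ecx=(-57)^11=-52
add esi, 2 → esi=4+2=6
cmp esi, 10  (cmp 6,10)
jne again: taken
sub ecx, 18 → ecx=(-52)-18=-70
xor ecx, 11 → ecx=(-70)^11=-79
add esi, 2 → esi=6+2=8
cmp esi, 10  (cmp 8,10)
jne again: taken
sub ecx, 18 → ecx=(-79)-18=-97
xor ecx, 11 → ecx=(-97)^11=-108
add esi, 2 → esi=8+2=10
cmp esi, 10  (cmp 10,10)
jne again: not taken
halt.

-108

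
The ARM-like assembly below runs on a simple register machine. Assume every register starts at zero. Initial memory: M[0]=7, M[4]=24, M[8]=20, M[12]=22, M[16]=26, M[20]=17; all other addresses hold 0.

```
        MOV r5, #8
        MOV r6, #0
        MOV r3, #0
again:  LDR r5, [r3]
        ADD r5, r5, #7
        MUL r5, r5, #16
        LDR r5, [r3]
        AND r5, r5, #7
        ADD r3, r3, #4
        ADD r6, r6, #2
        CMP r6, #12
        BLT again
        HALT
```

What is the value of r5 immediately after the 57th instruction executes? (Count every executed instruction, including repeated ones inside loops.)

1

after MOV r5, #8: r5=8
after MOV r6, #0: r6=0
after MOV r3, #0: r3=0
after LDR r5, [r3]: r5=M[0]=7
after ADD r5, r5, #7: r5=7+7=14
after MUL r5, r5, #16: r5=14*16=224
after LDR r5, [r3]: r5=M[0]=7
after AND r5, r5, #7: r5=7&7=7
after ADD r3, r3, #4: r3=0+4=4
after ADD r6, r6, #2: r6=0+2=2
CMP r6, #12  (cmp 2,12)
BLT again: taken
after LDR r5, [r3]: r5=M[4]=24
after ADD r5, r5, #7: r5=24+7=31
after MUL r5, r5, #16: r5=31*16=496
after LDR r5, [r3]: r5=M[4]=24
after AND r5, r5, #7: r5=24&7=0
after ADD r3, r3, #4: r3=4+4=8
after ADD r6, r6, #2: r6=2+2=4
CMP r6, #12  (cmp 4,12)
BLT again: taken
after LDR r5, [r3]: r5=M[8]=20
after ADD r5, r5, #7: r5=20+7=27
after MUL r5, r5, #16: r5=27*16=432
after LDR r5, [r3]: r5=M[8]=20
after AND r5, r5, #7: r5=20&7=4
after ADD r3, r3, #4: r3=8+4=12
after ADD r6, r6, #2: r6=4+2=6
CMP r6, #12  (cmp 6,12)
BLT again: taken
after LDR r5, [r3]: r5=M[12]=22
after ADD r5, r5, #7: r5=22+7=29
after MUL r5, r5, #16: r5=29*16=464
after LDR r5, [r3]: r5=M[12]=22
after AND r5, r5, #7: r5=22&7=6
after ADD r3, r3, #4: r3=12+4=16
after ADD r6, r6, #2: r6=6+2=8
CMP r6, #12  (cmp 8,12)
BLT again: taken
after LDR r5, [r3]: r5=M[16]=26
after ADD r5, r5, #7: r5=26+7=33
after MUL r5, r5, #16: r5=33*16=528
after LDR r5, [r3]: r5=M[16]=26
after AND r5, r5, #7: r5=26&7=2
after ADD r3, r3, #4: r3=16+4=20
after ADD r6, r6, #2: r6=8+2=10
CMP r6, #12  (cmp 10,12)
BLT again: taken
after LDR r5, [r3]: r5=M[20]=17
after ADD r5, r5, #7: r5=17+7=24
after MUL r5, r5, #16: r5=24*16=384
after LDR r5, [r3]: r5=M[20]=17
after AND r5, r5, #7: r5=17&7=1
after ADD r3, r3, #4: r3=20+4=24
after ADD r6, r6, #2: r6=10+2=12
CMP r6, #12  (cmp 12,12)
BLT again: not taken
After step 57: r5 = 1.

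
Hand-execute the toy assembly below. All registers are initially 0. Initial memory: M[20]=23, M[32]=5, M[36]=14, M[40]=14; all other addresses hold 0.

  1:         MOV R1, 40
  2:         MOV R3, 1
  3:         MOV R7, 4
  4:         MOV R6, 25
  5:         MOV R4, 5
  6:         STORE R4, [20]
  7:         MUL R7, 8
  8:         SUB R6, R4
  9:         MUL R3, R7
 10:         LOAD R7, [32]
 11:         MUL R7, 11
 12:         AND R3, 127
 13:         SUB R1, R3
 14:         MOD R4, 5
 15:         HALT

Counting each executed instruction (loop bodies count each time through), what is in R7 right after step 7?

MOV R1, 40 → R1=40
MOV R3, 1 → R3=1
MOV R7, 4 → R7=4
MOV R6, 25 → R6=25
MOV R4, 5 → R4=5
STORE R4, [20] → M[20]=5
MUL R7, 8 → R7=4*8=32
After step 7: R7 = 32.

32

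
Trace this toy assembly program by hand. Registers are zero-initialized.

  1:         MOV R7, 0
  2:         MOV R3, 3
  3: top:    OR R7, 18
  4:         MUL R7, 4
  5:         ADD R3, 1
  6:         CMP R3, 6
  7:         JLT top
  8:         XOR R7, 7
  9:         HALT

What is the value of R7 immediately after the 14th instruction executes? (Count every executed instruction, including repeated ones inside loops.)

after MOV R7, 0: R7=0
after MOV R3, 3: R3=3
after OR R7, 18: R7=0|18=18
after MUL R7, 4: R7=18*4=72
after ADD R3, 1: R3=3+1=4
CMP R3, 6  (cmp 4,6)
JLT top: taken
after OR R7, 18: R7=72|18=90
after MUL R7, 4: R7=90*4=360
after ADD R3, 1: R3=4+1=5
CMP R3, 6  (cmp 5,6)
JLT top: taken
after OR R7, 18: R7=360|18=378
after MUL R7, 4: R7=378*4=1512
After step 14: R7 = 1512.

1512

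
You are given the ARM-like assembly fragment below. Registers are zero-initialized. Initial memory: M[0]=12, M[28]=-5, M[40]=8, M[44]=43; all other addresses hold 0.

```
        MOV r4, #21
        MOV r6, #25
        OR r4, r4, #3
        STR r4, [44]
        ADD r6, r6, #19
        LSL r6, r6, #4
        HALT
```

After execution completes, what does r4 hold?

23

r4=21
r6=25
r4=21|3=23
STR r4, [44] → M[44]=23
r6=25+19=44
r6=44<<4=704
halt.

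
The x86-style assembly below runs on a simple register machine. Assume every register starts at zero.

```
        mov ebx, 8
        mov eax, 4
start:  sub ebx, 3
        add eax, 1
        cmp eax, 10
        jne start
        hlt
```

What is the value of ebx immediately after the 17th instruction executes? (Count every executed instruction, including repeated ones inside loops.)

-4

ebx=8
eax=4
ebx=8-3=5
eax=4+1=5
cmp eax, 10  (cmp 5,10)
jne start: taken
ebx=5-3=2
eax=5+1=6
cmp eax, 10  (cmp 6,10)
jne start: taken
ebx=2-3=-1
eax=6+1=7
cmp eax, 10  (cmp 7,10)
jne start: taken
ebx=(-1)-3=-4
eax=7+1=8
cmp eax, 10  (cmp 8,10)
After step 17: ebx = -4.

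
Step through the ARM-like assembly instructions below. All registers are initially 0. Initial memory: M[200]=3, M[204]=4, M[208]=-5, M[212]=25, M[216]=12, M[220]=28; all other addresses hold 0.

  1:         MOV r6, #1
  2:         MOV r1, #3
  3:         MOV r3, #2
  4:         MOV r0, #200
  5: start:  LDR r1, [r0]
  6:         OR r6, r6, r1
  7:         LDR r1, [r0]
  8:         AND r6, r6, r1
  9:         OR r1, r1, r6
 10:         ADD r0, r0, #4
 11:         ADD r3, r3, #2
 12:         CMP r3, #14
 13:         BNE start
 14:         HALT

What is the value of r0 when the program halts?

224

MOV r6, #1 → r6=1
MOV r1, #3 → r1=3
MOV r3, #2 → r3=2
MOV r0, #200 → r0=200
LDR r1, [r0] → r1=M[200]=3
OR r6, r6, r1 → r6=1|3=3
LDR r1, [r0] → r1=M[200]=3
AND r6, r6, r1 → r6=3&3=3
OR r1, r1, r6 → r1=3|3=3
ADD r0, r0, #4 → r0=200+4=204
ADD r3, r3, #2 → r3=2+2=4
CMP r3, #14  (cmp 4,14)
BNE start: taken
LDR r1, [r0] → r1=M[204]=4
OR r6, r6, r1 → r6=3|4=7
LDR r1, [r0] → r1=M[204]=4
AND r6, r6, r1 → r6=7&4=4
OR r1, r1, r6 → r1=4|4=4
ADD r0, r0, #4 → r0=204+4=208
ADD r3, r3, #2 → r3=4+2=6
CMP r3, #14  (cmp 6,14)
BNE start: taken
LDR r1, [r0] → r1=M[208]=-5
OR r6, r6, r1 → r6=4|(-5)=-1
LDR r1, [r0] → r1=M[208]=-5
AND r6, r6, r1 → r6=(-1)&(-5)=-5
OR r1, r1, r6 → r1=(-5)|(-5)=-5
ADD r0, r0, #4 → r0=208+4=212
ADD r3, r3, #2 → r3=6+2=8
CMP r3, #14  (cmp 8,14)
BNE start: taken
LDR r1, [r0] → r1=M[212]=25
OR r6, r6, r1 → r6=(-5)|25=-5
LDR r1, [r0] → r1=M[212]=25
AND r6, r6, r1 → r6=(-5)&25=25
OR r1, r1, r6 → r1=25|25=25
ADD r0, r0, #4 → r0=212+4=216
ADD r3, r3, #2 → r3=8+2=10
CMP r3, #14  (cmp 10,14)
BNE start: taken
LDR r1, [r0] → r1=M[216]=12
OR r6, r6, r1 → r6=25|12=29
LDR r1, [r0] → r1=M[216]=12
AND r6, r6, r1 → r6=29&12=12
OR r1, r1, r6 → r1=12|12=12
ADD r0, r0, #4 → r0=216+4=220
ADD r3, r3, #2 → r3=10+2=12
CMP r3, #14  (cmp 12,14)
BNE start: taken
LDR r1, [r0] → r1=M[220]=28
OR r6, r6, r1 → r6=12|28=28
LDR r1, [r0] → r1=M[220]=28
AND r6, r6, r1 → r6=28&28=28
OR r1, r1, r6 → r1=28|28=28
ADD r0, r0, #4 → r0=220+4=224
ADD r3, r3, #2 → r3=12+2=14
CMP r3, #14  (cmp 14,14)
BNE start: not taken
halt.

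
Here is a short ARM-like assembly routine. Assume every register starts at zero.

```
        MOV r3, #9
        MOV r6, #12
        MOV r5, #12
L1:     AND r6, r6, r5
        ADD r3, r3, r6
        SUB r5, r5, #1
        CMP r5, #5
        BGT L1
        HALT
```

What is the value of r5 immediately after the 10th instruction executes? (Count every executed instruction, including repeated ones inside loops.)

after MOV r3, #9: r3=9
after MOV r6, #12: r6=12
after MOV r5, #12: r5=12
after AND r6, r6, r5: r6=12&12=12
after ADD r3, r3, r6: r3=9+12=21
after SUB r5, r5, #1: r5=12-1=11
CMP r5, #5  (cmp 11,5)
BGT L1: taken
after AND r6, r6, r5: r6=12&11=8
after ADD r3, r3, r6: r3=21+8=29
After step 10: r5 = 11.

11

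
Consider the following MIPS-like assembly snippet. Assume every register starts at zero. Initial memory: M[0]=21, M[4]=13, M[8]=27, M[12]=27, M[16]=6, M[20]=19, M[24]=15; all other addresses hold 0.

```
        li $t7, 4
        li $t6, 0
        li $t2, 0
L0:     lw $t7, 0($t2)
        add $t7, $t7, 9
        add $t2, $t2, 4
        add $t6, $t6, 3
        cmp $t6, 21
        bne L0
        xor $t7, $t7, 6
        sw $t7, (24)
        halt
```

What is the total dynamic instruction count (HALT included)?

after li $t7, 4: $t7=4
after li $t6, 0: $t6=0
after li $t2, 0: $t2=0
after lw $t7, 0($t2): $t7=M[0]=21
after add $t7, $t7, 9: $t7=21+9=30
after add $t2, $t2, 4: $t2=0+4=4
after add $t6, $t6, 3: $t6=0+3=3
cmp $t6, 21  (cmp 3,21)
bne L0: taken
after lw $t7, 0($t2): $t7=M[4]=13
after add $t7, $t7, 9: $t7=13+9=22
after add $t2, $t2, 4: $t2=4+4=8
after add $t6, $t6, 3: $t6=3+3=6
cmp $t6, 21  (cmp 6,21)
bne L0: taken
after lw $t7, 0($t2): $t7=M[8]=27
after add $t7, $t7, 9: $t7=27+9=36
after add $t2, $t2, 4: $t2=8+4=12
after add $t6, $t6, 3: $t6=6+3=9
cmp $t6, 21  (cmp 9,21)
bne L0: taken
after lw $t7, 0($t2): $t7=M[12]=27
after add $t7, $t7, 9: $t7=27+9=36
after add $t2, $t2, 4: $t2=12+4=16
after add $t6, $t6, 3: $t6=9+3=12
cmp $t6, 21  (cmp 12,21)
bne L0: taken
after lw $t7, 0($t2): $t7=M[16]=6
after add $t7, $t7, 9: $t7=6+9=15
after add $t2, $t2, 4: $t2=16+4=20
after add $t6, $t6, 3: $t6=12+3=15
cmp $t6, 21  (cmp 15,21)
bne L0: taken
after lw $t7, 0($t2): $t7=M[20]=19
after add $t7, $t7, 9: $t7=19+9=28
after add $t2, $t2, 4: $t2=20+4=24
after add $t6, $t6, 3: $t6=15+3=18
cmp $t6, 21  (cmp 18,21)
bne L0: taken
after lw $t7, 0($t2): $t7=M[24]=15
after add $t7, $t7, 9: $t7=15+9=24
after add $t2, $t2, 4: $t2=24+4=28
after add $t6, $t6, 3: $t6=18+3=21
cmp $t6, 21  (cmp 21,21)
bne L0: not taken
after xor $t7, $t7, 6: $t7=24^6=30
sw $t7, (24) → M[24]=30
halt.
Total executed instructions: 48.

48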